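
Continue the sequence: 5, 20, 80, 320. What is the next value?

Ratios: 20 / 5 = 4.0
This is a geometric sequence with common ratio r = 4.
Next term = 320 * 4 = 1280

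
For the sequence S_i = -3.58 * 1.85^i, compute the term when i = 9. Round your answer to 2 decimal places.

S_9 = -3.58 * 1.85^9 ≈ -3.58 * 253.8315 ≈ -908.72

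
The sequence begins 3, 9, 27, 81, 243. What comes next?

Ratios: 9 / 3 = 3.0
This is a geometric sequence with common ratio r = 3.
Next term = 243 * 3 = 729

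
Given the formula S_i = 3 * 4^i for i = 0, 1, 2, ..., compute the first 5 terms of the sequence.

This is a geometric sequence.
i=0: S_0 = 3 * 4^0 = 3
i=1: S_1 = 3 * 4^1 = 12
i=2: S_2 = 3 * 4^2 = 48
i=3: S_3 = 3 * 4^3 = 192
i=4: S_4 = 3 * 4^4 = 768
The first 5 terms are: [3, 12, 48, 192, 768]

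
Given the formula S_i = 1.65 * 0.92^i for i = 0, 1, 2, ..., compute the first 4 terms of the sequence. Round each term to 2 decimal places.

This is a geometric sequence.
i=0: S_0 = 1.65 * 0.92^0 = 1.65
i=1: S_1 = 1.65 * 0.92^1 ≈ 1.52
i=2: S_2 = 1.65 * 0.92^2 ≈ 1.4
i=3: S_3 = 1.65 * 0.92^3 ≈ 1.28
The first 4 terms are: [1.65, 1.52, 1.4, 1.28]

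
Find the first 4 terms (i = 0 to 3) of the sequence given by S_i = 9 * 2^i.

This is a geometric sequence.
i=0: S_0 = 9 * 2^0 = 9
i=1: S_1 = 9 * 2^1 = 18
i=2: S_2 = 9 * 2^2 = 36
i=3: S_3 = 9 * 2^3 = 72
The first 4 terms are: [9, 18, 36, 72]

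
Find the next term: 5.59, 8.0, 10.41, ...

Differences: 8.0 - 5.59 = 2.41
This is an arithmetic sequence with common difference d = 2.41.
Next term = 10.41 + 2.41 = 12.82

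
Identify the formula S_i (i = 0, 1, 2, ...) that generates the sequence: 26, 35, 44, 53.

Check differences: 35 - 26 = 9
44 - 35 = 9
Common difference d = 9.
First term a = 26.
Formula: S_i = 26 + 9*i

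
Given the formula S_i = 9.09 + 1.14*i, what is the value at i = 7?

S_7 = 9.09 + 1.14*7 = 9.09 + 7.98 = 17.07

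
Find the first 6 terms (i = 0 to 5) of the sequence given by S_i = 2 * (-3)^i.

This is a geometric sequence.
i=0: S_0 = 2 * (-3)^0 = 2
i=1: S_1 = 2 * (-3)^1 = -6
i=2: S_2 = 2 * (-3)^2 = 18
i=3: S_3 = 2 * (-3)^3 = -54
i=4: S_4 = 2 * (-3)^4 = 162
i=5: S_5 = 2 * (-3)^5 = -486
The first 6 terms are: [2, -6, 18, -54, 162, -486]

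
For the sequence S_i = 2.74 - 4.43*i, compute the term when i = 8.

S_8 = 2.74 + -4.43*8 = 2.74 + -35.44 = -32.7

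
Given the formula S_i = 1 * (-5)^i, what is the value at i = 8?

S_8 = 1 * (-5)^8 = 1 * 390625 = 390625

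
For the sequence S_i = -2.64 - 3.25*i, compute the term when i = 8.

S_8 = -2.64 + -3.25*8 = -2.64 + -26.0 = -28.64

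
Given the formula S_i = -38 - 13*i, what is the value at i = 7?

S_7 = -38 + -13*7 = -38 + -91 = -129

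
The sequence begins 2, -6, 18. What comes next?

Ratios: -6 / 2 = -3.0
This is a geometric sequence with common ratio r = -3.
Next term = 18 * -3 = -54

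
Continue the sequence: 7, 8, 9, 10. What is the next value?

Differences: 8 - 7 = 1
This is an arithmetic sequence with common difference d = 1.
Next term = 10 + 1 = 11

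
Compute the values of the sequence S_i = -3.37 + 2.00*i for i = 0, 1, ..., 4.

This is an arithmetic sequence.
i=0: S_0 = -3.37 + 2.0*0 = -3.37
i=1: S_1 = -3.37 + 2.0*1 = -1.37
i=2: S_2 = -3.37 + 2.0*2 = 0.63
i=3: S_3 = -3.37 + 2.0*3 = 2.63
i=4: S_4 = -3.37 + 2.0*4 = 4.63
The first 5 terms are: [-3.37, -1.37, 0.63, 2.63, 4.63]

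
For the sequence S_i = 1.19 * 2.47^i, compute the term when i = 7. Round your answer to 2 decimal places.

S_7 = 1.19 * 2.47^7 ≈ 1.19 * 560.8913 ≈ 667.46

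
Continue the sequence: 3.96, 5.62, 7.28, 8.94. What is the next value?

Differences: 5.62 - 3.96 = 1.66
This is an arithmetic sequence with common difference d = 1.66.
Next term = 8.94 + 1.66 = 10.6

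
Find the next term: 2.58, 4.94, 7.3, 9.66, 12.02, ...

Differences: 4.94 - 2.58 = 2.36
This is an arithmetic sequence with common difference d = 2.36.
Next term = 12.02 + 2.36 = 14.38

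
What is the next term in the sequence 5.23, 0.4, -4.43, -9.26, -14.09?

Differences: 0.4 - 5.23 = -4.83
This is an arithmetic sequence with common difference d = -4.83.
Next term = -14.09 + -4.83 = -18.92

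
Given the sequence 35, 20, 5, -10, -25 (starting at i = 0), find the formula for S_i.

Check differences: 20 - 35 = -15
5 - 20 = -15
Common difference d = -15.
First term a = 35.
Formula: S_i = 35 - 15*i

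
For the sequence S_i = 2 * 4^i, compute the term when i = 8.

S_8 = 2 * 4^8 = 2 * 65536 = 131072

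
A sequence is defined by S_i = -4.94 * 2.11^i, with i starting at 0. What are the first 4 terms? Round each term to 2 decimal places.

This is a geometric sequence.
i=0: S_0 = -4.94 * 2.11^0 = -4.94
i=1: S_1 = -4.94 * 2.11^1 ≈ -10.42
i=2: S_2 = -4.94 * 2.11^2 ≈ -21.99
i=3: S_3 = -4.94 * 2.11^3 ≈ -46.41
The first 4 terms are: [-4.94, -10.42, -21.99, -46.41]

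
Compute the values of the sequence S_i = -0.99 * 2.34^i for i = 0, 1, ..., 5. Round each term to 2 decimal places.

This is a geometric sequence.
i=0: S_0 = -0.99 * 2.34^0 = -0.99
i=1: S_1 = -0.99 * 2.34^1 ≈ -2.32
i=2: S_2 = -0.99 * 2.34^2 ≈ -5.42
i=3: S_3 = -0.99 * 2.34^3 ≈ -12.68
i=4: S_4 = -0.99 * 2.34^4 ≈ -29.68
i=5: S_5 = -0.99 * 2.34^5 ≈ -69.46
The first 6 terms are: [-0.99, -2.32, -5.42, -12.68, -29.68, -69.46]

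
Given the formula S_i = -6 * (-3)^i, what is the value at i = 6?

S_6 = -6 * (-3)^6 = -6 * 729 = -4374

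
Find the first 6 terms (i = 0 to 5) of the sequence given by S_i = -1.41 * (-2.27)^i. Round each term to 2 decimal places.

This is a geometric sequence.
i=0: S_0 = -1.41 * (-2.27)^0 = -1.41
i=1: S_1 = -1.41 * (-2.27)^1 ≈ 3.2
i=2: S_2 = -1.41 * (-2.27)^2 ≈ -7.27
i=3: S_3 = -1.41 * (-2.27)^3 ≈ 16.49
i=4: S_4 = -1.41 * (-2.27)^4 ≈ -37.44
i=5: S_5 = -1.41 * (-2.27)^5 ≈ 84.99
The first 6 terms are: [-1.41, 3.2, -7.27, 16.49, -37.44, 84.99]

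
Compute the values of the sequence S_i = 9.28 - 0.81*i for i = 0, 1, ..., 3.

This is an arithmetic sequence.
i=0: S_0 = 9.28 + -0.81*0 = 9.28
i=1: S_1 = 9.28 + -0.81*1 = 8.47
i=2: S_2 = 9.28 + -0.81*2 = 7.66
i=3: S_3 = 9.28 + -0.81*3 = 6.85
The first 4 terms are: [9.28, 8.47, 7.66, 6.85]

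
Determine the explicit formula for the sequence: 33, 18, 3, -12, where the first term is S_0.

Check differences: 18 - 33 = -15
3 - 18 = -15
Common difference d = -15.
First term a = 33.
Formula: S_i = 33 - 15*i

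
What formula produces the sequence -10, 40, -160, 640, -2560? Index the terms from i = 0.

Check ratios: 40 / -10 = -4.0
Common ratio r = -4.
First term a = -10.
Formula: S_i = -10 * (-4)^i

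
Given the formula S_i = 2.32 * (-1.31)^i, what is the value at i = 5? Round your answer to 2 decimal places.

S_5 = 2.32 * (-1.31)^5 ≈ 2.32 * -3.8579 ≈ -8.95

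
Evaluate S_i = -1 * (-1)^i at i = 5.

S_5 = -1 * (-1)^5 = -1 * -1 = 1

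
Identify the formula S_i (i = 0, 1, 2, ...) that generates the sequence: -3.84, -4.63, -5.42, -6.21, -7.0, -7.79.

Check differences: -4.63 - -3.84 = -0.79
-5.42 - -4.63 = -0.79
Common difference d = -0.79.
First term a = -3.84.
Formula: S_i = -3.84 - 0.79*i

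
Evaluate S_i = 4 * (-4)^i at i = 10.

S_10 = 4 * (-4)^10 = 4 * 1048576 = 4194304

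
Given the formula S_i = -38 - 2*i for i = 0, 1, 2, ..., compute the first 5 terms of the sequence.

This is an arithmetic sequence.
i=0: S_0 = -38 + -2*0 = -38
i=1: S_1 = -38 + -2*1 = -40
i=2: S_2 = -38 + -2*2 = -42
i=3: S_3 = -38 + -2*3 = -44
i=4: S_4 = -38 + -2*4 = -46
The first 5 terms are: [-38, -40, -42, -44, -46]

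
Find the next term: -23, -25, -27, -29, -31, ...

Differences: -25 - -23 = -2
This is an arithmetic sequence with common difference d = -2.
Next term = -31 + -2 = -33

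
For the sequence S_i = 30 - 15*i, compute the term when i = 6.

S_6 = 30 + -15*6 = 30 + -90 = -60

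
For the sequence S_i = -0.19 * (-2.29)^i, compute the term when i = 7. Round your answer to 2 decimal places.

S_7 = -0.19 * (-2.29)^7 ≈ -0.19 * -330.2542 ≈ 62.75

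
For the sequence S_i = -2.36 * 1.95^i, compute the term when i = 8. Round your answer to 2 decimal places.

S_8 = -2.36 * 1.95^8 ≈ -2.36 * 209.0629 ≈ -493.39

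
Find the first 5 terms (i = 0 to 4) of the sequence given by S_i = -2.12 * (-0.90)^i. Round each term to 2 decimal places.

This is a geometric sequence.
i=0: S_0 = -2.12 * (-0.9)^0 = -2.12
i=1: S_1 = -2.12 * (-0.9)^1 ≈ 1.91
i=2: S_2 = -2.12 * (-0.9)^2 ≈ -1.72
i=3: S_3 = -2.12 * (-0.9)^3 ≈ 1.55
i=4: S_4 = -2.12 * (-0.9)^4 ≈ -1.39
The first 5 terms are: [-2.12, 1.91, -1.72, 1.55, -1.39]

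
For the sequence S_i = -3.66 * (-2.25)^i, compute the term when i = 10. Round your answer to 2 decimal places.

S_10 = -3.66 * (-2.25)^10 ≈ -3.66 * 3325.2567 ≈ -12170.44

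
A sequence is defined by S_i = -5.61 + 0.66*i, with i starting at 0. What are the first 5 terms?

This is an arithmetic sequence.
i=0: S_0 = -5.61 + 0.66*0 = -5.61
i=1: S_1 = -5.61 + 0.66*1 = -4.95
i=2: S_2 = -5.61 + 0.66*2 = -4.29
i=3: S_3 = -5.61 + 0.66*3 = -3.63
i=4: S_4 = -5.61 + 0.66*4 = -2.97
The first 5 terms are: [-5.61, -4.95, -4.29, -3.63, -2.97]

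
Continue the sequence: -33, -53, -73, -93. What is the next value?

Differences: -53 - -33 = -20
This is an arithmetic sequence with common difference d = -20.
Next term = -93 + -20 = -113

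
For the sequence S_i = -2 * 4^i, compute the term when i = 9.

S_9 = -2 * 4^9 = -2 * 262144 = -524288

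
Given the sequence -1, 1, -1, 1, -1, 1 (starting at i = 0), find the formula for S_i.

Check ratios: 1 / -1 = -1.0
Common ratio r = -1.
First term a = -1.
Formula: S_i = -1 * (-1)^i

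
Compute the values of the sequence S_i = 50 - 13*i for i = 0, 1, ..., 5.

This is an arithmetic sequence.
i=0: S_0 = 50 + -13*0 = 50
i=1: S_1 = 50 + -13*1 = 37
i=2: S_2 = 50 + -13*2 = 24
i=3: S_3 = 50 + -13*3 = 11
i=4: S_4 = 50 + -13*4 = -2
i=5: S_5 = 50 + -13*5 = -15
The first 6 terms are: [50, 37, 24, 11, -2, -15]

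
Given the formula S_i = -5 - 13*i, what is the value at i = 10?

S_10 = -5 + -13*10 = -5 + -130 = -135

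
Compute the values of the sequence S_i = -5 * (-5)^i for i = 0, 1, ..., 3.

This is a geometric sequence.
i=0: S_0 = -5 * (-5)^0 = -5
i=1: S_1 = -5 * (-5)^1 = 25
i=2: S_2 = -5 * (-5)^2 = -125
i=3: S_3 = -5 * (-5)^3 = 625
The first 4 terms are: [-5, 25, -125, 625]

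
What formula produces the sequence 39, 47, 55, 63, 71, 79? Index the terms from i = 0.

Check differences: 47 - 39 = 8
55 - 47 = 8
Common difference d = 8.
First term a = 39.
Formula: S_i = 39 + 8*i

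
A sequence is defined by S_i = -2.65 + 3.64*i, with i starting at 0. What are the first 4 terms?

This is an arithmetic sequence.
i=0: S_0 = -2.65 + 3.64*0 = -2.65
i=1: S_1 = -2.65 + 3.64*1 = 0.99
i=2: S_2 = -2.65 + 3.64*2 = 4.63
i=3: S_3 = -2.65 + 3.64*3 = 8.27
The first 4 terms are: [-2.65, 0.99, 4.63, 8.27]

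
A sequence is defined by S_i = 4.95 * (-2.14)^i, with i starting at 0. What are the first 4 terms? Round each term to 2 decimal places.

This is a geometric sequence.
i=0: S_0 = 4.95 * (-2.14)^0 = 4.95
i=1: S_1 = 4.95 * (-2.14)^1 ≈ -10.59
i=2: S_2 = 4.95 * (-2.14)^2 ≈ 22.67
i=3: S_3 = 4.95 * (-2.14)^3 ≈ -48.51
The first 4 terms are: [4.95, -10.59, 22.67, -48.51]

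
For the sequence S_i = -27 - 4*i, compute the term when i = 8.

S_8 = -27 + -4*8 = -27 + -32 = -59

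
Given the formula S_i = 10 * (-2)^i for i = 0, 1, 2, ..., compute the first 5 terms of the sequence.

This is a geometric sequence.
i=0: S_0 = 10 * (-2)^0 = 10
i=1: S_1 = 10 * (-2)^1 = -20
i=2: S_2 = 10 * (-2)^2 = 40
i=3: S_3 = 10 * (-2)^3 = -80
i=4: S_4 = 10 * (-2)^4 = 160
The first 5 terms are: [10, -20, 40, -80, 160]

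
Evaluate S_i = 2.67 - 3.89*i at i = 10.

S_10 = 2.67 + -3.89*10 = 2.67 + -38.9 = -36.23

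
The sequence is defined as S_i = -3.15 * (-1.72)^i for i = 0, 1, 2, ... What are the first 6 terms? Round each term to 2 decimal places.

This is a geometric sequence.
i=0: S_0 = -3.15 * (-1.72)^0 = -3.15
i=1: S_1 = -3.15 * (-1.72)^1 ≈ 5.42
i=2: S_2 = -3.15 * (-1.72)^2 ≈ -9.32
i=3: S_3 = -3.15 * (-1.72)^3 ≈ 16.03
i=4: S_4 = -3.15 * (-1.72)^4 ≈ -27.57
i=5: S_5 = -3.15 * (-1.72)^5 ≈ 47.42
The first 6 terms are: [-3.15, 5.42, -9.32, 16.03, -27.57, 47.42]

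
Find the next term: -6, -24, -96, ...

Ratios: -24 / -6 = 4.0
This is a geometric sequence with common ratio r = 4.
Next term = -96 * 4 = -384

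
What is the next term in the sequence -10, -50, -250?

Ratios: -50 / -10 = 5.0
This is a geometric sequence with common ratio r = 5.
Next term = -250 * 5 = -1250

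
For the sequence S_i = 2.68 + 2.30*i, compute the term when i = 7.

S_7 = 2.68 + 2.3*7 = 2.68 + 16.1 = 18.78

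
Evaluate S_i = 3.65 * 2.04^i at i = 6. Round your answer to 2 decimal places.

S_6 = 3.65 * 2.04^6 ≈ 3.65 * 72.0744 ≈ 263.07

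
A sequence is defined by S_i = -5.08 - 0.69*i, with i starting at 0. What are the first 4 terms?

This is an arithmetic sequence.
i=0: S_0 = -5.08 + -0.69*0 = -5.08
i=1: S_1 = -5.08 + -0.69*1 = -5.77
i=2: S_2 = -5.08 + -0.69*2 = -6.46
i=3: S_3 = -5.08 + -0.69*3 = -7.15
The first 4 terms are: [-5.08, -5.77, -6.46, -7.15]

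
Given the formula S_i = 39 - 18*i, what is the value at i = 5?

S_5 = 39 + -18*5 = 39 + -90 = -51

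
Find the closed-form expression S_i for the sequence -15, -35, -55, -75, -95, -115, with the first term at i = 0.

Check differences: -35 - -15 = -20
-55 - -35 = -20
Common difference d = -20.
First term a = -15.
Formula: S_i = -15 - 20*i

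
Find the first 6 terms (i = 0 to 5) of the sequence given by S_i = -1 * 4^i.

This is a geometric sequence.
i=0: S_0 = -1 * 4^0 = -1
i=1: S_1 = -1 * 4^1 = -4
i=2: S_2 = -1 * 4^2 = -16
i=3: S_3 = -1 * 4^3 = -64
i=4: S_4 = -1 * 4^4 = -256
i=5: S_5 = -1 * 4^5 = -1024
The first 6 terms are: [-1, -4, -16, -64, -256, -1024]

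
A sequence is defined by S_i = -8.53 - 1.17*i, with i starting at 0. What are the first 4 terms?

This is an arithmetic sequence.
i=0: S_0 = -8.53 + -1.17*0 = -8.53
i=1: S_1 = -8.53 + -1.17*1 = -9.7
i=2: S_2 = -8.53 + -1.17*2 = -10.87
i=3: S_3 = -8.53 + -1.17*3 = -12.04
The first 4 terms are: [-8.53, -9.7, -10.87, -12.04]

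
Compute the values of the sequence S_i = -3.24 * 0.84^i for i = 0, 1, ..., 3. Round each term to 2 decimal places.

This is a geometric sequence.
i=0: S_0 = -3.24 * 0.84^0 = -3.24
i=1: S_1 = -3.24 * 0.84^1 ≈ -2.72
i=2: S_2 = -3.24 * 0.84^2 ≈ -2.29
i=3: S_3 = -3.24 * 0.84^3 ≈ -1.92
The first 4 terms are: [-3.24, -2.72, -2.29, -1.92]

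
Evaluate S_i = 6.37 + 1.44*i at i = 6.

S_6 = 6.37 + 1.44*6 = 6.37 + 8.64 = 15.01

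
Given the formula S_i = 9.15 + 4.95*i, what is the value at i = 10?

S_10 = 9.15 + 4.95*10 = 9.15 + 49.5 = 58.65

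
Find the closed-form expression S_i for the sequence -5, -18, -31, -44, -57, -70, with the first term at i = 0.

Check differences: -18 - -5 = -13
-31 - -18 = -13
Common difference d = -13.
First term a = -5.
Formula: S_i = -5 - 13*i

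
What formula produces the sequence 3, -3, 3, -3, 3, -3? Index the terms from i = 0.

Check ratios: -3 / 3 = -1.0
Common ratio r = -1.
First term a = 3.
Formula: S_i = 3 * (-1)^i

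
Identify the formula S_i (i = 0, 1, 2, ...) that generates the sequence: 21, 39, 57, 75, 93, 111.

Check differences: 39 - 21 = 18
57 - 39 = 18
Common difference d = 18.
First term a = 21.
Formula: S_i = 21 + 18*i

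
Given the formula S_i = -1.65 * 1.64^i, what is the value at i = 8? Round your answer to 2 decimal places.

S_8 = -1.65 * 1.64^8 ≈ -1.65 * 52.33 ≈ -86.34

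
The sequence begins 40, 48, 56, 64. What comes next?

Differences: 48 - 40 = 8
This is an arithmetic sequence with common difference d = 8.
Next term = 64 + 8 = 72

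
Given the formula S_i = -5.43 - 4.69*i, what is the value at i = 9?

S_9 = -5.43 + -4.69*9 = -5.43 + -42.21 = -47.64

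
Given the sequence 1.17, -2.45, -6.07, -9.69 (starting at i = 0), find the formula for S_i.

Check differences: -2.45 - 1.17 = -3.62
-6.07 - -2.45 = -3.62
Common difference d = -3.62.
First term a = 1.17.
Formula: S_i = 1.17 - 3.62*i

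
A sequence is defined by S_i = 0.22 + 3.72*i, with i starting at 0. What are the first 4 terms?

This is an arithmetic sequence.
i=0: S_0 = 0.22 + 3.72*0 = 0.22
i=1: S_1 = 0.22 + 3.72*1 = 3.94
i=2: S_2 = 0.22 + 3.72*2 = 7.66
i=3: S_3 = 0.22 + 3.72*3 = 11.38
The first 4 terms are: [0.22, 3.94, 7.66, 11.38]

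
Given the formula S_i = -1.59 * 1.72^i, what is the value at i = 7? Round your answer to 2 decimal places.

S_7 = -1.59 * 1.72^7 ≈ -1.59 * 44.5348 ≈ -70.81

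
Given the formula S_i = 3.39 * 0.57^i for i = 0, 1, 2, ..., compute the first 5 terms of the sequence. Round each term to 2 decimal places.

This is a geometric sequence.
i=0: S_0 = 3.39 * 0.57^0 = 3.39
i=1: S_1 = 3.39 * 0.57^1 ≈ 1.93
i=2: S_2 = 3.39 * 0.57^2 ≈ 1.1
i=3: S_3 = 3.39 * 0.57^3 ≈ 0.63
i=4: S_4 = 3.39 * 0.57^4 ≈ 0.36
The first 5 terms are: [3.39, 1.93, 1.1, 0.63, 0.36]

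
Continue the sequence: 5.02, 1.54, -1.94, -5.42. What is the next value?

Differences: 1.54 - 5.02 = -3.48
This is an arithmetic sequence with common difference d = -3.48.
Next term = -5.42 + -3.48 = -8.9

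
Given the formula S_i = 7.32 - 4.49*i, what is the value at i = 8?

S_8 = 7.32 + -4.49*8 = 7.32 + -35.92 = -28.6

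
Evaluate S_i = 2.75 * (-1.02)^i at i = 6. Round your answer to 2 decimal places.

S_6 = 2.75 * (-1.02)^6 ≈ 2.75 * 1.1262 ≈ 3.1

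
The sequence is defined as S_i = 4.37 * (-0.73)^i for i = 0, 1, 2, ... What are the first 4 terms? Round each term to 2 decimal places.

This is a geometric sequence.
i=0: S_0 = 4.37 * (-0.73)^0 = 4.37
i=1: S_1 = 4.37 * (-0.73)^1 ≈ -3.19
i=2: S_2 = 4.37 * (-0.73)^2 ≈ 2.33
i=3: S_3 = 4.37 * (-0.73)^3 ≈ -1.7
The first 4 terms are: [4.37, -3.19, 2.33, -1.7]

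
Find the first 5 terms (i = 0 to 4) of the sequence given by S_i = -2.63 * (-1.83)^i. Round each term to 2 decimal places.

This is a geometric sequence.
i=0: S_0 = -2.63 * (-1.83)^0 = -2.63
i=1: S_1 = -2.63 * (-1.83)^1 ≈ 4.81
i=2: S_2 = -2.63 * (-1.83)^2 ≈ -8.81
i=3: S_3 = -2.63 * (-1.83)^3 ≈ 16.12
i=4: S_4 = -2.63 * (-1.83)^4 ≈ -29.5
The first 5 terms are: [-2.63, 4.81, -8.81, 16.12, -29.5]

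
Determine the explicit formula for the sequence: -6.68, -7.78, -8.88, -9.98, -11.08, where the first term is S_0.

Check differences: -7.78 - -6.68 = -1.1
-8.88 - -7.78 = -1.1
Common difference d = -1.1.
First term a = -6.68.
Formula: S_i = -6.68 - 1.10*i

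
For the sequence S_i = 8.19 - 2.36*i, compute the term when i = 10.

S_10 = 8.19 + -2.36*10 = 8.19 + -23.6 = -15.41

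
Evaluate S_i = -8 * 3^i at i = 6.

S_6 = -8 * 3^6 = -8 * 729 = -5832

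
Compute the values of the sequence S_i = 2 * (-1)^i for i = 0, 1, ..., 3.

This is a geometric sequence.
i=0: S_0 = 2 * (-1)^0 = 2
i=1: S_1 = 2 * (-1)^1 = -2
i=2: S_2 = 2 * (-1)^2 = 2
i=3: S_3 = 2 * (-1)^3 = -2
The first 4 terms are: [2, -2, 2, -2]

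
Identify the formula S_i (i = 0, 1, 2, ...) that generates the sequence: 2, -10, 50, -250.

Check ratios: -10 / 2 = -5.0
Common ratio r = -5.
First term a = 2.
Formula: S_i = 2 * (-5)^i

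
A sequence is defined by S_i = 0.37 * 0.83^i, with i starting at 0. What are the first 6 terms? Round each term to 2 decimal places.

This is a geometric sequence.
i=0: S_0 = 0.37 * 0.83^0 = 0.37
i=1: S_1 = 0.37 * 0.83^1 ≈ 0.31
i=2: S_2 = 0.37 * 0.83^2 ≈ 0.25
i=3: S_3 = 0.37 * 0.83^3 ≈ 0.21
i=4: S_4 = 0.37 * 0.83^4 ≈ 0.18
i=5: S_5 = 0.37 * 0.83^5 ≈ 0.15
The first 6 terms are: [0.37, 0.31, 0.25, 0.21, 0.18, 0.15]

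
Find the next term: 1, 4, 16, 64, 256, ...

Ratios: 4 / 1 = 4.0
This is a geometric sequence with common ratio r = 4.
Next term = 256 * 4 = 1024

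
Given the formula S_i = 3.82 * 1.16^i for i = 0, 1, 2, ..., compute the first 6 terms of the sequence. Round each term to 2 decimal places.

This is a geometric sequence.
i=0: S_0 = 3.82 * 1.16^0 = 3.82
i=1: S_1 = 3.82 * 1.16^1 ≈ 4.43
i=2: S_2 = 3.82 * 1.16^2 ≈ 5.14
i=3: S_3 = 3.82 * 1.16^3 ≈ 5.96
i=4: S_4 = 3.82 * 1.16^4 ≈ 6.92
i=5: S_5 = 3.82 * 1.16^5 ≈ 8.02
The first 6 terms are: [3.82, 4.43, 5.14, 5.96, 6.92, 8.02]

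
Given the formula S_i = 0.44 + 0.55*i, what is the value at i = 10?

S_10 = 0.44 + 0.55*10 = 0.44 + 5.5 = 5.94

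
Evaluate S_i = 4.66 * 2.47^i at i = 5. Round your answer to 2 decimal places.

S_5 = 4.66 * 2.47^5 ≈ 4.66 * 91.9358 ≈ 428.42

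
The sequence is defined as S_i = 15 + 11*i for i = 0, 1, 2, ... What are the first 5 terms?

This is an arithmetic sequence.
i=0: S_0 = 15 + 11*0 = 15
i=1: S_1 = 15 + 11*1 = 26
i=2: S_2 = 15 + 11*2 = 37
i=3: S_3 = 15 + 11*3 = 48
i=4: S_4 = 15 + 11*4 = 59
The first 5 terms are: [15, 26, 37, 48, 59]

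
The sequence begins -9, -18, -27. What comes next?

Differences: -18 - -9 = -9
This is an arithmetic sequence with common difference d = -9.
Next term = -27 + -9 = -36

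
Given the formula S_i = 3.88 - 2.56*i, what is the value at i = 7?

S_7 = 3.88 + -2.56*7 = 3.88 + -17.92 = -14.04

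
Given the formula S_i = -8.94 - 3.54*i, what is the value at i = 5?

S_5 = -8.94 + -3.54*5 = -8.94 + -17.7 = -26.64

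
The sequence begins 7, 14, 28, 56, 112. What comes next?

Ratios: 14 / 7 = 2.0
This is a geometric sequence with common ratio r = 2.
Next term = 112 * 2 = 224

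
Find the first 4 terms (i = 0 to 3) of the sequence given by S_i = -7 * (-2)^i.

This is a geometric sequence.
i=0: S_0 = -7 * (-2)^0 = -7
i=1: S_1 = -7 * (-2)^1 = 14
i=2: S_2 = -7 * (-2)^2 = -28
i=3: S_3 = -7 * (-2)^3 = 56
The first 4 terms are: [-7, 14, -28, 56]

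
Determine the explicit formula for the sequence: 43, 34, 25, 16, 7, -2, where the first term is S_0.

Check differences: 34 - 43 = -9
25 - 34 = -9
Common difference d = -9.
First term a = 43.
Formula: S_i = 43 - 9*i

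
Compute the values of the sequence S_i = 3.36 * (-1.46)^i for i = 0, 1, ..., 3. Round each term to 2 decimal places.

This is a geometric sequence.
i=0: S_0 = 3.36 * (-1.46)^0 = 3.36
i=1: S_1 = 3.36 * (-1.46)^1 ≈ -4.91
i=2: S_2 = 3.36 * (-1.46)^2 ≈ 7.16
i=3: S_3 = 3.36 * (-1.46)^3 ≈ -10.46
The first 4 terms are: [3.36, -4.91, 7.16, -10.46]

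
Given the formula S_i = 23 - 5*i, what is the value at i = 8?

S_8 = 23 + -5*8 = 23 + -40 = -17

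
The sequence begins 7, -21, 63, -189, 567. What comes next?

Ratios: -21 / 7 = -3.0
This is a geometric sequence with common ratio r = -3.
Next term = 567 * -3 = -1701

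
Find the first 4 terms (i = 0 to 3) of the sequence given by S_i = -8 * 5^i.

This is a geometric sequence.
i=0: S_0 = -8 * 5^0 = -8
i=1: S_1 = -8 * 5^1 = -40
i=2: S_2 = -8 * 5^2 = -200
i=3: S_3 = -8 * 5^3 = -1000
The first 4 terms are: [-8, -40, -200, -1000]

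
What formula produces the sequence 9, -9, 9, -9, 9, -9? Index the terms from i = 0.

Check ratios: -9 / 9 = -1.0
Common ratio r = -1.
First term a = 9.
Formula: S_i = 9 * (-1)^i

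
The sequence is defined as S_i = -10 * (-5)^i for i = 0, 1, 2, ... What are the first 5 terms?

This is a geometric sequence.
i=0: S_0 = -10 * (-5)^0 = -10
i=1: S_1 = -10 * (-5)^1 = 50
i=2: S_2 = -10 * (-5)^2 = -250
i=3: S_3 = -10 * (-5)^3 = 1250
i=4: S_4 = -10 * (-5)^4 = -6250
The first 5 terms are: [-10, 50, -250, 1250, -6250]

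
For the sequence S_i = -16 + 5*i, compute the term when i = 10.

S_10 = -16 + 5*10 = -16 + 50 = 34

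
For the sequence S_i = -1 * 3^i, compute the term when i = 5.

S_5 = -1 * 3^5 = -1 * 243 = -243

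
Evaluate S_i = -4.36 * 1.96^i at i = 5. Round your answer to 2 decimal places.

S_5 = -4.36 * 1.96^5 ≈ -4.36 * 28.9255 ≈ -126.12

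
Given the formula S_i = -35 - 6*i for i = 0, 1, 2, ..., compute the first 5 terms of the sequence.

This is an arithmetic sequence.
i=0: S_0 = -35 + -6*0 = -35
i=1: S_1 = -35 + -6*1 = -41
i=2: S_2 = -35 + -6*2 = -47
i=3: S_3 = -35 + -6*3 = -53
i=4: S_4 = -35 + -6*4 = -59
The first 5 terms are: [-35, -41, -47, -53, -59]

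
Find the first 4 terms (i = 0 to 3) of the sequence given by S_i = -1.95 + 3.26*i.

This is an arithmetic sequence.
i=0: S_0 = -1.95 + 3.26*0 = -1.95
i=1: S_1 = -1.95 + 3.26*1 = 1.31
i=2: S_2 = -1.95 + 3.26*2 = 4.57
i=3: S_3 = -1.95 + 3.26*3 = 7.83
The first 4 terms are: [-1.95, 1.31, 4.57, 7.83]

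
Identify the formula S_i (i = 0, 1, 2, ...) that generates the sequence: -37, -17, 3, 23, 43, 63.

Check differences: -17 - -37 = 20
3 - -17 = 20
Common difference d = 20.
First term a = -37.
Formula: S_i = -37 + 20*i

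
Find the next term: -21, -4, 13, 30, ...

Differences: -4 - -21 = 17
This is an arithmetic sequence with common difference d = 17.
Next term = 30 + 17 = 47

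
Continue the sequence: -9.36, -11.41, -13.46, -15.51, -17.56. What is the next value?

Differences: -11.41 - -9.36 = -2.05
This is an arithmetic sequence with common difference d = -2.05.
Next term = -17.56 + -2.05 = -19.61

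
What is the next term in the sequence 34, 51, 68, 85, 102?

Differences: 51 - 34 = 17
This is an arithmetic sequence with common difference d = 17.
Next term = 102 + 17 = 119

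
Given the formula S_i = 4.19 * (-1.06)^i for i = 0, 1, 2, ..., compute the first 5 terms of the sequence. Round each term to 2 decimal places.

This is a geometric sequence.
i=0: S_0 = 4.19 * (-1.06)^0 = 4.19
i=1: S_1 = 4.19 * (-1.06)^1 ≈ -4.44
i=2: S_2 = 4.19 * (-1.06)^2 ≈ 4.71
i=3: S_3 = 4.19 * (-1.06)^3 ≈ -4.99
i=4: S_4 = 4.19 * (-1.06)^4 ≈ 5.29
The first 5 terms are: [4.19, -4.44, 4.71, -4.99, 5.29]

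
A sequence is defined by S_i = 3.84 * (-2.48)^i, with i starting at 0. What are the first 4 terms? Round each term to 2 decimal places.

This is a geometric sequence.
i=0: S_0 = 3.84 * (-2.48)^0 = 3.84
i=1: S_1 = 3.84 * (-2.48)^1 ≈ -9.52
i=2: S_2 = 3.84 * (-2.48)^2 ≈ 23.62
i=3: S_3 = 3.84 * (-2.48)^3 ≈ -58.57
The first 4 terms are: [3.84, -9.52, 23.62, -58.57]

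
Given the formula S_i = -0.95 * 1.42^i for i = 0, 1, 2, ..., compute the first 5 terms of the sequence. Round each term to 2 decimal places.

This is a geometric sequence.
i=0: S_0 = -0.95 * 1.42^0 = -0.95
i=1: S_1 = -0.95 * 1.42^1 ≈ -1.35
i=2: S_2 = -0.95 * 1.42^2 ≈ -1.92
i=3: S_3 = -0.95 * 1.42^3 ≈ -2.72
i=4: S_4 = -0.95 * 1.42^4 ≈ -3.86
The first 5 terms are: [-0.95, -1.35, -1.92, -2.72, -3.86]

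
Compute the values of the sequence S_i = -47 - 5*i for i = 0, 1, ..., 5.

This is an arithmetic sequence.
i=0: S_0 = -47 + -5*0 = -47
i=1: S_1 = -47 + -5*1 = -52
i=2: S_2 = -47 + -5*2 = -57
i=3: S_3 = -47 + -5*3 = -62
i=4: S_4 = -47 + -5*4 = -67
i=5: S_5 = -47 + -5*5 = -72
The first 6 terms are: [-47, -52, -57, -62, -67, -72]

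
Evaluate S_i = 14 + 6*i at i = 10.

S_10 = 14 + 6*10 = 14 + 60 = 74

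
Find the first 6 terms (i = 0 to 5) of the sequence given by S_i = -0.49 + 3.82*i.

This is an arithmetic sequence.
i=0: S_0 = -0.49 + 3.82*0 = -0.49
i=1: S_1 = -0.49 + 3.82*1 = 3.33
i=2: S_2 = -0.49 + 3.82*2 = 7.15
i=3: S_3 = -0.49 + 3.82*3 = 10.97
i=4: S_4 = -0.49 + 3.82*4 = 14.79
i=5: S_5 = -0.49 + 3.82*5 = 18.61
The first 6 terms are: [-0.49, 3.33, 7.15, 10.97, 14.79, 18.61]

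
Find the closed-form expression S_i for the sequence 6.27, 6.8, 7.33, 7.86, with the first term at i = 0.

Check differences: 6.8 - 6.27 = 0.53
7.33 - 6.8 = 0.53
Common difference d = 0.53.
First term a = 6.27.
Formula: S_i = 6.27 + 0.53*i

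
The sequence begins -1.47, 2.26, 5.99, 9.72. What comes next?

Differences: 2.26 - -1.47 = 3.73
This is an arithmetic sequence with common difference d = 3.73.
Next term = 9.72 + 3.73 = 13.45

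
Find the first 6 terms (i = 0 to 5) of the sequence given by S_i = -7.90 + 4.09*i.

This is an arithmetic sequence.
i=0: S_0 = -7.9 + 4.09*0 = -7.9
i=1: S_1 = -7.9 + 4.09*1 = -3.81
i=2: S_2 = -7.9 + 4.09*2 = 0.28
i=3: S_3 = -7.9 + 4.09*3 = 4.37
i=4: S_4 = -7.9 + 4.09*4 = 8.46
i=5: S_5 = -7.9 + 4.09*5 = 12.55
The first 6 terms are: [-7.9, -3.81, 0.28, 4.37, 8.46, 12.55]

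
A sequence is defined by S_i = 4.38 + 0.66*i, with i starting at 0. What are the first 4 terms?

This is an arithmetic sequence.
i=0: S_0 = 4.38 + 0.66*0 = 4.38
i=1: S_1 = 4.38 + 0.66*1 = 5.04
i=2: S_2 = 4.38 + 0.66*2 = 5.7
i=3: S_3 = 4.38 + 0.66*3 = 6.36
The first 4 terms are: [4.38, 5.04, 5.7, 6.36]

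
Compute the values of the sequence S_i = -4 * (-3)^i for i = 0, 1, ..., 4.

This is a geometric sequence.
i=0: S_0 = -4 * (-3)^0 = -4
i=1: S_1 = -4 * (-3)^1 = 12
i=2: S_2 = -4 * (-3)^2 = -36
i=3: S_3 = -4 * (-3)^3 = 108
i=4: S_4 = -4 * (-3)^4 = -324
The first 5 terms are: [-4, 12, -36, 108, -324]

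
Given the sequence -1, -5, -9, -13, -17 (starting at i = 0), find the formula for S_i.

Check differences: -5 - -1 = -4
-9 - -5 = -4
Common difference d = -4.
First term a = -1.
Formula: S_i = -1 - 4*i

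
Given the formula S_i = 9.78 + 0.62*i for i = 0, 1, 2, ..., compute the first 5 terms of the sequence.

This is an arithmetic sequence.
i=0: S_0 = 9.78 + 0.62*0 = 9.78
i=1: S_1 = 9.78 + 0.62*1 = 10.4
i=2: S_2 = 9.78 + 0.62*2 = 11.02
i=3: S_3 = 9.78 + 0.62*3 = 11.64
i=4: S_4 = 9.78 + 0.62*4 = 12.26
The first 5 terms are: [9.78, 10.4, 11.02, 11.64, 12.26]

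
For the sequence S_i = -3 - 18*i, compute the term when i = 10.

S_10 = -3 + -18*10 = -3 + -180 = -183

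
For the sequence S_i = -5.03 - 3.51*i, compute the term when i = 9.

S_9 = -5.03 + -3.51*9 = -5.03 + -31.59 = -36.62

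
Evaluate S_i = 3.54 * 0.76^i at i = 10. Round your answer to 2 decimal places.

S_10 = 3.54 * 0.76^10 ≈ 3.54 * 0.0643 ≈ 0.23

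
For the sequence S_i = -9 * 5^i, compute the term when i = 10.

S_10 = -9 * 5^10 = -9 * 9765625 = -87890625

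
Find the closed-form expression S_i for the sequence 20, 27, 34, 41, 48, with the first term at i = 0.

Check differences: 27 - 20 = 7
34 - 27 = 7
Common difference d = 7.
First term a = 20.
Formula: S_i = 20 + 7*i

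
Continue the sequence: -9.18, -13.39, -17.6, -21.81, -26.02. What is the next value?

Differences: -13.39 - -9.18 = -4.21
This is an arithmetic sequence with common difference d = -4.21.
Next term = -26.02 + -4.21 = -30.23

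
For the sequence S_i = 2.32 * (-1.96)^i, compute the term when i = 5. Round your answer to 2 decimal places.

S_5 = 2.32 * (-1.96)^5 ≈ 2.32 * -28.9255 ≈ -67.11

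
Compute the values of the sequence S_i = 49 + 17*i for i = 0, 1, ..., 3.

This is an arithmetic sequence.
i=0: S_0 = 49 + 17*0 = 49
i=1: S_1 = 49 + 17*1 = 66
i=2: S_2 = 49 + 17*2 = 83
i=3: S_3 = 49 + 17*3 = 100
The first 4 terms are: [49, 66, 83, 100]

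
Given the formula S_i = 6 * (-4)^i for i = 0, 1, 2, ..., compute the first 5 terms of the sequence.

This is a geometric sequence.
i=0: S_0 = 6 * (-4)^0 = 6
i=1: S_1 = 6 * (-4)^1 = -24
i=2: S_2 = 6 * (-4)^2 = 96
i=3: S_3 = 6 * (-4)^3 = -384
i=4: S_4 = 6 * (-4)^4 = 1536
The first 5 terms are: [6, -24, 96, -384, 1536]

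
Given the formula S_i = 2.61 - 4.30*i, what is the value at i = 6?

S_6 = 2.61 + -4.3*6 = 2.61 + -25.8 = -23.19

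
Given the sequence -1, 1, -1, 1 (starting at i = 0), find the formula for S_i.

Check ratios: 1 / -1 = -1.0
Common ratio r = -1.
First term a = -1.
Formula: S_i = -1 * (-1)^i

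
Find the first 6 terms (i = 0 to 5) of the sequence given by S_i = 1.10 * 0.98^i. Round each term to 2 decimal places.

This is a geometric sequence.
i=0: S_0 = 1.1 * 0.98^0 = 1.1
i=1: S_1 = 1.1 * 0.98^1 ≈ 1.08
i=2: S_2 = 1.1 * 0.98^2 ≈ 1.06
i=3: S_3 = 1.1 * 0.98^3 ≈ 1.04
i=4: S_4 = 1.1 * 0.98^4 ≈ 1.01
i=5: S_5 = 1.1 * 0.98^5 ≈ 0.99
The first 6 terms are: [1.1, 1.08, 1.06, 1.04, 1.01, 0.99]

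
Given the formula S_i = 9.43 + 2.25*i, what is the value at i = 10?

S_10 = 9.43 + 2.25*10 = 9.43 + 22.5 = 31.93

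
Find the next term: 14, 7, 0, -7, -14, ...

Differences: 7 - 14 = -7
This is an arithmetic sequence with common difference d = -7.
Next term = -14 + -7 = -21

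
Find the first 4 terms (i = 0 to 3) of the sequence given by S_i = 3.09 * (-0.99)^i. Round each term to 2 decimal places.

This is a geometric sequence.
i=0: S_0 = 3.09 * (-0.99)^0 = 3.09
i=1: S_1 = 3.09 * (-0.99)^1 ≈ -3.06
i=2: S_2 = 3.09 * (-0.99)^2 ≈ 3.03
i=3: S_3 = 3.09 * (-0.99)^3 ≈ -3.0
The first 4 terms are: [3.09, -3.06, 3.03, -3.0]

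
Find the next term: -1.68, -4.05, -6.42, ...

Differences: -4.05 - -1.68 = -2.37
This is an arithmetic sequence with common difference d = -2.37.
Next term = -6.42 + -2.37 = -8.79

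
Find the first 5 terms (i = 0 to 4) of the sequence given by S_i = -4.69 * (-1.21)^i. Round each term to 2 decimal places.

This is a geometric sequence.
i=0: S_0 = -4.69 * (-1.21)^0 = -4.69
i=1: S_1 = -4.69 * (-1.21)^1 ≈ 5.67
i=2: S_2 = -4.69 * (-1.21)^2 ≈ -6.87
i=3: S_3 = -4.69 * (-1.21)^3 ≈ 8.31
i=4: S_4 = -4.69 * (-1.21)^4 ≈ -10.05
The first 5 terms are: [-4.69, 5.67, -6.87, 8.31, -10.05]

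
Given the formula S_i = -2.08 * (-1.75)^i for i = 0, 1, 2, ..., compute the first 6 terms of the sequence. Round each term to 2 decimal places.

This is a geometric sequence.
i=0: S_0 = -2.08 * (-1.75)^0 = -2.08
i=1: S_1 = -2.08 * (-1.75)^1 = 3.64
i=2: S_2 = -2.08 * (-1.75)^2 = -6.37
i=3: S_3 = -2.08 * (-1.75)^3 ≈ 11.15
i=4: S_4 = -2.08 * (-1.75)^4 ≈ -19.51
i=5: S_5 = -2.08 * (-1.75)^5 ≈ 34.14
The first 6 terms are: [-2.08, 3.64, -6.37, 11.15, -19.51, 34.14]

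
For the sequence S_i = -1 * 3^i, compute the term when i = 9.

S_9 = -1 * 3^9 = -1 * 19683 = -19683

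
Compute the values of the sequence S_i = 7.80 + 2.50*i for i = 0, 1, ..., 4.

This is an arithmetic sequence.
i=0: S_0 = 7.8 + 2.5*0 = 7.8
i=1: S_1 = 7.8 + 2.5*1 = 10.3
i=2: S_2 = 7.8 + 2.5*2 = 12.8
i=3: S_3 = 7.8 + 2.5*3 = 15.3
i=4: S_4 = 7.8 + 2.5*4 = 17.8
The first 5 terms are: [7.8, 10.3, 12.8, 15.3, 17.8]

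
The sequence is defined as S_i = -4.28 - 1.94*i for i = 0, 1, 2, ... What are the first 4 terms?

This is an arithmetic sequence.
i=0: S_0 = -4.28 + -1.94*0 = -4.28
i=1: S_1 = -4.28 + -1.94*1 = -6.22
i=2: S_2 = -4.28 + -1.94*2 = -8.16
i=3: S_3 = -4.28 + -1.94*3 = -10.1
The first 4 terms are: [-4.28, -6.22, -8.16, -10.1]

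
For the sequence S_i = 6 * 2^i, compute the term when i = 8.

S_8 = 6 * 2^8 = 6 * 256 = 1536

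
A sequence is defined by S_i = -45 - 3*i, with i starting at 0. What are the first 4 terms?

This is an arithmetic sequence.
i=0: S_0 = -45 + -3*0 = -45
i=1: S_1 = -45 + -3*1 = -48
i=2: S_2 = -45 + -3*2 = -51
i=3: S_3 = -45 + -3*3 = -54
The first 4 terms are: [-45, -48, -51, -54]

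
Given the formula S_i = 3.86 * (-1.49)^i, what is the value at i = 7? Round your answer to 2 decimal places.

S_7 = 3.86 * (-1.49)^7 ≈ 3.86 * -16.3044 ≈ -62.93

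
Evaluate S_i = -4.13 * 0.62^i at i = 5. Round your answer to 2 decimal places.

S_5 = -4.13 * 0.62^5 ≈ -4.13 * 0.0916 ≈ -0.38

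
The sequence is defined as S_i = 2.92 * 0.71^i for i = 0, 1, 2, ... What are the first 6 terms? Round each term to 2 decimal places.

This is a geometric sequence.
i=0: S_0 = 2.92 * 0.71^0 = 2.92
i=1: S_1 = 2.92 * 0.71^1 ≈ 2.07
i=2: S_2 = 2.92 * 0.71^2 ≈ 1.47
i=3: S_3 = 2.92 * 0.71^3 ≈ 1.05
i=4: S_4 = 2.92 * 0.71^4 ≈ 0.74
i=5: S_5 = 2.92 * 0.71^5 ≈ 0.53
The first 6 terms are: [2.92, 2.07, 1.47, 1.05, 0.74, 0.53]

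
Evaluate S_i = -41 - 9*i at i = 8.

S_8 = -41 + -9*8 = -41 + -72 = -113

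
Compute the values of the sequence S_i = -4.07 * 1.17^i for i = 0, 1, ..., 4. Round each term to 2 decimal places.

This is a geometric sequence.
i=0: S_0 = -4.07 * 1.17^0 = -4.07
i=1: S_1 = -4.07 * 1.17^1 ≈ -4.76
i=2: S_2 = -4.07 * 1.17^2 ≈ -5.57
i=3: S_3 = -4.07 * 1.17^3 ≈ -6.52
i=4: S_4 = -4.07 * 1.17^4 ≈ -7.63
The first 5 terms are: [-4.07, -4.76, -5.57, -6.52, -7.63]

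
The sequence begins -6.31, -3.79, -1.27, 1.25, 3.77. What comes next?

Differences: -3.79 - -6.31 = 2.52
This is an arithmetic sequence with common difference d = 2.52.
Next term = 3.77 + 2.52 = 6.29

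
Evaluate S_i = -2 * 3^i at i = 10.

S_10 = -2 * 3^10 = -2 * 59049 = -118098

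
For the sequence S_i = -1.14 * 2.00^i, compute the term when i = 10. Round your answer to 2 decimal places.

S_10 = -1.14 * 2.0^10 = -1.14 * 1024 = -1167.36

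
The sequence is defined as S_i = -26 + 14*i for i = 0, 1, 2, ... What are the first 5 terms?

This is an arithmetic sequence.
i=0: S_0 = -26 + 14*0 = -26
i=1: S_1 = -26 + 14*1 = -12
i=2: S_2 = -26 + 14*2 = 2
i=3: S_3 = -26 + 14*3 = 16
i=4: S_4 = -26 + 14*4 = 30
The first 5 terms are: [-26, -12, 2, 16, 30]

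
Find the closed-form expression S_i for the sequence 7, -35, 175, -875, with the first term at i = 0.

Check ratios: -35 / 7 = -5.0
Common ratio r = -5.
First term a = 7.
Formula: S_i = 7 * (-5)^i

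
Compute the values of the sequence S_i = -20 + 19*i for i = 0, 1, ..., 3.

This is an arithmetic sequence.
i=0: S_0 = -20 + 19*0 = -20
i=1: S_1 = -20 + 19*1 = -1
i=2: S_2 = -20 + 19*2 = 18
i=3: S_3 = -20 + 19*3 = 37
The first 4 terms are: [-20, -1, 18, 37]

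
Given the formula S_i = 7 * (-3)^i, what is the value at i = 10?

S_10 = 7 * (-3)^10 = 7 * 59049 = 413343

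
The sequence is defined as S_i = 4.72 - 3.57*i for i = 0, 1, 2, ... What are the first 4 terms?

This is an arithmetic sequence.
i=0: S_0 = 4.72 + -3.57*0 = 4.72
i=1: S_1 = 4.72 + -3.57*1 = 1.15
i=2: S_2 = 4.72 + -3.57*2 = -2.42
i=3: S_3 = 4.72 + -3.57*3 = -5.99
The first 4 terms are: [4.72, 1.15, -2.42, -5.99]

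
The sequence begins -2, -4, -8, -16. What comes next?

Ratios: -4 / -2 = 2.0
This is a geometric sequence with common ratio r = 2.
Next term = -16 * 2 = -32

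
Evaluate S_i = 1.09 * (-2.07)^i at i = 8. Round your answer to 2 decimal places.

S_8 = 1.09 * (-2.07)^8 ≈ 1.09 * 337.1031 ≈ 367.44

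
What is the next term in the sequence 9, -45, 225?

Ratios: -45 / 9 = -5.0
This is a geometric sequence with common ratio r = -5.
Next term = 225 * -5 = -1125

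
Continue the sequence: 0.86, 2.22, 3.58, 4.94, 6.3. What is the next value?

Differences: 2.22 - 0.86 = 1.36
This is an arithmetic sequence with common difference d = 1.36.
Next term = 6.3 + 1.36 = 7.66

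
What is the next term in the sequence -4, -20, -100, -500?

Ratios: -20 / -4 = 5.0
This is a geometric sequence with common ratio r = 5.
Next term = -500 * 5 = -2500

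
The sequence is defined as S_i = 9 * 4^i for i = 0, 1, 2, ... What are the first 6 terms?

This is a geometric sequence.
i=0: S_0 = 9 * 4^0 = 9
i=1: S_1 = 9 * 4^1 = 36
i=2: S_2 = 9 * 4^2 = 144
i=3: S_3 = 9 * 4^3 = 576
i=4: S_4 = 9 * 4^4 = 2304
i=5: S_5 = 9 * 4^5 = 9216
The first 6 terms are: [9, 36, 144, 576, 2304, 9216]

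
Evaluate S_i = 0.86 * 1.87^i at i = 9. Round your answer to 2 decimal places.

S_9 = 0.86 * 1.87^9 ≈ 0.86 * 279.624 ≈ 240.48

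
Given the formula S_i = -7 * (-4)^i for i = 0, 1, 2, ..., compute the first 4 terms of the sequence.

This is a geometric sequence.
i=0: S_0 = -7 * (-4)^0 = -7
i=1: S_1 = -7 * (-4)^1 = 28
i=2: S_2 = -7 * (-4)^2 = -112
i=3: S_3 = -7 * (-4)^3 = 448
The first 4 terms are: [-7, 28, -112, 448]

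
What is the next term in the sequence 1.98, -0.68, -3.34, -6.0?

Differences: -0.68 - 1.98 = -2.66
This is an arithmetic sequence with common difference d = -2.66.
Next term = -6.0 + -2.66 = -8.66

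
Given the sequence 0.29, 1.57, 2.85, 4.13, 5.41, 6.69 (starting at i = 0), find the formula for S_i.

Check differences: 1.57 - 0.29 = 1.28
2.85 - 1.57 = 1.28
Common difference d = 1.28.
First term a = 0.29.
Formula: S_i = 0.29 + 1.28*i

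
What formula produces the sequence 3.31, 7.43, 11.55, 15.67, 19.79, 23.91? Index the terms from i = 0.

Check differences: 7.43 - 3.31 = 4.12
11.55 - 7.43 = 4.12
Common difference d = 4.12.
First term a = 3.31.
Formula: S_i = 3.31 + 4.12*i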